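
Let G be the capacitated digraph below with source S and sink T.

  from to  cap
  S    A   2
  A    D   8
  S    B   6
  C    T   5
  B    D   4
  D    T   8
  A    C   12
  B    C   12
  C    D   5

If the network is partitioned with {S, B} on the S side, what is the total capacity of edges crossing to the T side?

18

Edges leaving {S, B}: S→A (2), B→C (12), B→D (4).
Cut capacity = 2 + 12 + 4 = 18.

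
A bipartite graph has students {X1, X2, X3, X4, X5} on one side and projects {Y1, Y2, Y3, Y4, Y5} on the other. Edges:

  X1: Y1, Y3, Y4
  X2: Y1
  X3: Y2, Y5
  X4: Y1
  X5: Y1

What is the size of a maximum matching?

3

Unit-capacity flow: source→left, listed edges, right→sink; max matching = max flow.
Augmenting path X1→Y1 (+1); matched 1.
Augmenting path X3→Y2 (+1); matched 2.
Augmenting path X2→Y1→X1→Y3 (+1); matched 3.
No augmenting path remains; maximum matching = 3.
König certificate: {X1, X3, Y1} is a vertex cover of size 3 (every listed pair touches it), so no matching can be larger.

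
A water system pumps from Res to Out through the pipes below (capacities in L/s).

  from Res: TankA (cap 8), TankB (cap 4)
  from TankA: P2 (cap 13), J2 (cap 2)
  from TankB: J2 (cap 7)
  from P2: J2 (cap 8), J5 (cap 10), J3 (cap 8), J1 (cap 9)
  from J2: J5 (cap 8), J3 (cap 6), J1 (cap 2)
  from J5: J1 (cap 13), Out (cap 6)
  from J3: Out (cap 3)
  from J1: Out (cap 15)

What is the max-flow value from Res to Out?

Augment Res→TankA→P2→J5→Out: bottleneck 6, flow now 6.
Augment Res→TankA→P2→J3→Out: bottleneck 2, flow now 8.
Augment Res→TankB→J2→J3→Out: bottleneck 1, flow now 9.
Augment Res→TankB→J2→J1→Out: bottleneck 2, flow now 11.
Augment Res→TankB→J2→J5→J1→Out: bottleneck 1, flow now 12.
No augmenting path remains; maximum flow = 12.
In the residual graph, reachable from Res: {Res}.
Min-cut edges: Res→TankA (8), Res→TankB (4); capacity 8 + 4 = 12.
This cut is saturated, so no flow can exceed 12.

12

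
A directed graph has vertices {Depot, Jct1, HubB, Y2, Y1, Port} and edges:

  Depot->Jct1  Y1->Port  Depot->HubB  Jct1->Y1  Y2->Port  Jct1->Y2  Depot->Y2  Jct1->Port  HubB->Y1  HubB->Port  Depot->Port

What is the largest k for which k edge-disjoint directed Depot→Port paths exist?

4

Assign every edge capacity 1; by Menger, the answer equals the max flow.
Path Depot→Port (+1); total 1.
Path Depot→Jct1→Port (+1); total 2.
Path Depot→HubB→Port (+1); total 3.
Path Depot→Y2→Port (+1); total 4.
No residual Depot→Port path; max flow = 4.
Certifying cut of size 4: {Depot→HubB, Depot→Jct1, Depot→Port, Depot→Y2}.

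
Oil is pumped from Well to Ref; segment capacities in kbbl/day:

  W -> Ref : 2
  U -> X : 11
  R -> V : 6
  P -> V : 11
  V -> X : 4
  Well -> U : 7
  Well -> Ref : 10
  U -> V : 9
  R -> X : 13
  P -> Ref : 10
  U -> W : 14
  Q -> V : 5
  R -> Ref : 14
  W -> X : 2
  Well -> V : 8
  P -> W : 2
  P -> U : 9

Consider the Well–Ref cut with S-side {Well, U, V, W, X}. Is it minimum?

Given cut capacity: 10 + 2 = 12.
Augment Well→Ref: bottleneck 10, flow now 10.
Augment Well→U→W→Ref: bottleneck 2, flow now 12.
No augmenting path remains; maximum flow = 12.
Cut capacity 12 equals the max flow, so it is a minimum cut.

Yes — it is a minimum cut (capacity 12).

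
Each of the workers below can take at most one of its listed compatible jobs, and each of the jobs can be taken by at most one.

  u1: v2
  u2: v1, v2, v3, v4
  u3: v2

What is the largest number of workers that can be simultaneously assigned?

Unit-capacity flow: source→left, listed edges, right→sink; max matching = max flow.
Augmenting path u1→v2 (+1); matched 1.
Augmenting path u2→v1 (+1); matched 2.
No augmenting path remains; maximum matching = 2.
König certificate: {u2, v2} is a vertex cover of size 2 (every listed pair touches it), so no matching can be larger.

2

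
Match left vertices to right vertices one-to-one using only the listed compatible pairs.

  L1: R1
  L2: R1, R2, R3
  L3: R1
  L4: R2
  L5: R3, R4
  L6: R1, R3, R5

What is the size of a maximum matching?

Unit-capacity flow: source→left, listed edges, right→sink; max matching = max flow.
Augmenting path L1→R1 (+1); matched 1.
Augmenting path L2→R2 (+1); matched 2.
Augmenting path L5→R3 (+1); matched 3.
Augmenting path L6→R5 (+1); matched 4.
Augmenting path L4→R2→L2→R3→L5→R4 (+1); matched 5.
No augmenting path remains; maximum matching = 5.
König certificate: {L2, L4, L5, L6, R1} is a vertex cover of size 5 (every listed pair touches it), so no matching can be larger.

5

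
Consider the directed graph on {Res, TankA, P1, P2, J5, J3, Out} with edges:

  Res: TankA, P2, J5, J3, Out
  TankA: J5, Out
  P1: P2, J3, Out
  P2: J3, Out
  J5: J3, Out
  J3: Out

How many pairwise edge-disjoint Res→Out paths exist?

Assign every edge capacity 1; by Menger, the answer equals the max flow.
Path Res→Out (+1); total 1.
Path Res→TankA→Out (+1); total 2.
Path Res→P2→Out (+1); total 3.
Path Res→J5→Out (+1); total 4.
Path Res→J3→Out (+1); total 5.
No residual Res→Out path; max flow = 5.
Certifying cut of size 5: {Res→J3, Res→J5, Res→Out, Res→P2, Res→TankA}.

5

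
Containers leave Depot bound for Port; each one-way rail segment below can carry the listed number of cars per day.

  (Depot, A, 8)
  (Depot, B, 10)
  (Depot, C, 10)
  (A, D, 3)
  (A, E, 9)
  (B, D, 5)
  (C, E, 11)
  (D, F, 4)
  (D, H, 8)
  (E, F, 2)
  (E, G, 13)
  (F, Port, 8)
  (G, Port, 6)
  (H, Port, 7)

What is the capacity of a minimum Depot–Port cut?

Augment Depot→A→D→F→Port: bottleneck 3, flow now 3.
Augment Depot→A→E→F→Port: bottleneck 2, flow now 5.
Augment Depot→A→E→G→Port: bottleneck 3, flow now 8.
Augment Depot→B→D→F→Port: bottleneck 1, flow now 9.
Augment Depot→B→D→H→Port: bottleneck 4, flow now 13.
Augment Depot→C→E→G→Port: bottleneck 3, flow now 16.
No augmenting path remains; maximum flow = 16.
By max-flow min-cut, the minimum cut capacity equals the max flow.
In the residual graph, reachable from Depot: {Depot, A, B, C, E, G}.
Min-cut edges: A→D (3), B→D (5), E→F (2), G→Port (6); capacity 3 + 5 + 2 + 6 = 16.

16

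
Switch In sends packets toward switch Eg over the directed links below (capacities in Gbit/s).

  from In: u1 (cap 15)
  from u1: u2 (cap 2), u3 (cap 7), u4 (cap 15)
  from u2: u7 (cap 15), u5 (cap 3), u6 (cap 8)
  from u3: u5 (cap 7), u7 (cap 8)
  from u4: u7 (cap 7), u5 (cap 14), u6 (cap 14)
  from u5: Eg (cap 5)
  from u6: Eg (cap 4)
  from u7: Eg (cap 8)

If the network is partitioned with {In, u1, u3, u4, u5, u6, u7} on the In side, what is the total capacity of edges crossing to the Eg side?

Edges leaving {In, u1, u3, u4, u5, u6, u7}: u1→u2 (2), u5→Eg (5), u6→Eg (4), u7→Eg (8).
Cut capacity = 2 + 5 + 4 + 8 = 19.

19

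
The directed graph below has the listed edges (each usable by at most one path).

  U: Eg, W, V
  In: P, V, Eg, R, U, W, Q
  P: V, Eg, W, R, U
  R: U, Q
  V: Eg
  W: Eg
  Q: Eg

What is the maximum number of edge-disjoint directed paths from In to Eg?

6

Assign every edge capacity 1; by Menger, the answer equals the max flow.
Path In→Eg (+1); total 1.
Path In→P→Eg (+1); total 2.
Path In→Q→Eg (+1); total 3.
Path In→U→Eg (+1); total 4.
Path In→V→Eg (+1); total 5.
Path In→W→Eg (+1); total 6.
No residual In→Eg path; max flow = 6.
Certifying cut of size 6: {In→Eg, In→P, Q→Eg, U→Eg, V→Eg, W→Eg}.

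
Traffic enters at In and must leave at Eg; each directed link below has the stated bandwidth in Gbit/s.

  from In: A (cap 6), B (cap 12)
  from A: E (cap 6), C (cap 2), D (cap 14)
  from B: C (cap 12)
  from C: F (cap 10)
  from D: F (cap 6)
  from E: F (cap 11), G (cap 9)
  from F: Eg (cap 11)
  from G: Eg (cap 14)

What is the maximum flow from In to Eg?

16

Augment In→A→C→F→Eg: bottleneck 2, flow now 2.
Augment In→A→D→F→Eg: bottleneck 4, flow now 6.
Augment In→B→C→F→Eg: bottleneck 5, flow now 11.
Augment In→B→C→A→E→G→Eg: bottleneck 2, flow now 13. (uses reverse residual edge)
Augment In→B→C→F→D→A→E→G→Eg: bottleneck 3, flow now 16. (uses reverse residual edge)
No augmenting path remains; maximum flow = 16.
In the residual graph, reachable from In: {In, B, C}.
Min-cut edges: In→A (6), C→F (10); capacity 6 + 10 = 16.
This cut is saturated, so no flow can exceed 16.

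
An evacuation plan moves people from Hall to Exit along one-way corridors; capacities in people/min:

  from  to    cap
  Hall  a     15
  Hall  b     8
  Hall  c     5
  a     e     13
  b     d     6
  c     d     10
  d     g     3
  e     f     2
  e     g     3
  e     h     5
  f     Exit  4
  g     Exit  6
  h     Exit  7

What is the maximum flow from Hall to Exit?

Augment Hall→a→e→f→Exit: bottleneck 2, flow now 2.
Augment Hall→a→e→g→Exit: bottleneck 3, flow now 5.
Augment Hall→a→e→h→Exit: bottleneck 5, flow now 10.
Augment Hall→b→d→g→Exit: bottleneck 3, flow now 13.
No augmenting path remains; maximum flow = 13.
In the residual graph, reachable from Hall: {Hall, a, b, c, d, e}.
Min-cut edges: d→g (3), e→f (2), e→g (3), e→h (5); capacity 3 + 2 + 3 + 5 = 13.
This cut is saturated, so no flow can exceed 13.

13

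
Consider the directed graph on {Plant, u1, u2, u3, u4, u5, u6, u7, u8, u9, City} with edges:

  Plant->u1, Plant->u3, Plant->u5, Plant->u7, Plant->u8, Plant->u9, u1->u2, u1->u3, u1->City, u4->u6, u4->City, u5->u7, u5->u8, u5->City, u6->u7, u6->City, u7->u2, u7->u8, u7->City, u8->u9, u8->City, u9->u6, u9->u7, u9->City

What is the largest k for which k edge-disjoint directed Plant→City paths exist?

Assign every edge capacity 1; by Menger, the answer equals the max flow.
Path Plant→u1→City (+1); total 1.
Path Plant→u5→City (+1); total 2.
Path Plant→u7→City (+1); total 3.
Path Plant→u8→City (+1); total 4.
Path Plant→u9→City (+1); total 5.
No residual Plant→City path; max flow = 5.
Certifying cut of size 5: {Plant→u1, Plant→u5, Plant→u7, Plant→u8, Plant→u9}.

5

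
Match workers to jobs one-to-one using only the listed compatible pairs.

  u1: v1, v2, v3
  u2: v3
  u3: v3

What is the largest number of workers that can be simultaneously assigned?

Unit-capacity flow: source→left, listed edges, right→sink; max matching = max flow.
Augmenting path u1→v1 (+1); matched 1.
Augmenting path u2→v3 (+1); matched 2.
No augmenting path remains; maximum matching = 2.
König certificate: {u1, v3} is a vertex cover of size 2 (every listed pair touches it), so no matching can be larger.

2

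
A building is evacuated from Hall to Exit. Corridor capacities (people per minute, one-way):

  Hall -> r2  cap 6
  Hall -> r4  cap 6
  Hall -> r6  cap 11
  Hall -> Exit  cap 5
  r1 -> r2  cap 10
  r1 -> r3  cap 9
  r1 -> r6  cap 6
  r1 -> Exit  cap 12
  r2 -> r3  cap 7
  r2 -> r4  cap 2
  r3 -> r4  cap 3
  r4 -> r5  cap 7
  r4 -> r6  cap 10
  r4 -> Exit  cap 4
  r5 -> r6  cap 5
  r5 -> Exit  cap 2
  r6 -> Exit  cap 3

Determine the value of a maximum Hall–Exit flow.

14

Augment Hall→Exit: bottleneck 5, flow now 5.
Augment Hall→r4→Exit: bottleneck 4, flow now 9.
Augment Hall→r6→Exit: bottleneck 3, flow now 12.
Augment Hall→r4→r5→Exit: bottleneck 2, flow now 14.
No augmenting path remains; maximum flow = 14.
In the residual graph, reachable from Hall: {Hall, r2, r3, r4, r5, r6}.
Min-cut edges: Hall→Exit (5), r4→Exit (4), r5→Exit (2), r6→Exit (3); capacity 5 + 4 + 2 + 3 = 14.
This cut is saturated, so no flow can exceed 14.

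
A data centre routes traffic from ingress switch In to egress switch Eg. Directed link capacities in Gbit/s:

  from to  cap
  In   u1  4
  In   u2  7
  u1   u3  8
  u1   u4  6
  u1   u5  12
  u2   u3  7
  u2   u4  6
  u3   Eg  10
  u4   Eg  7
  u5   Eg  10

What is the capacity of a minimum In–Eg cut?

11

Augment In→u1→u3→Eg: bottleneck 4, flow now 4.
Augment In→u2→u3→Eg: bottleneck 6, flow now 10.
Augment In→u2→u4→Eg: bottleneck 1, flow now 11.
No augmenting path remains; maximum flow = 11.
By max-flow min-cut, the minimum cut capacity equals the max flow.
In the residual graph, reachable from In: {In}.
Min-cut edges: In→u1 (4), In→u2 (7); capacity 4 + 7 = 11.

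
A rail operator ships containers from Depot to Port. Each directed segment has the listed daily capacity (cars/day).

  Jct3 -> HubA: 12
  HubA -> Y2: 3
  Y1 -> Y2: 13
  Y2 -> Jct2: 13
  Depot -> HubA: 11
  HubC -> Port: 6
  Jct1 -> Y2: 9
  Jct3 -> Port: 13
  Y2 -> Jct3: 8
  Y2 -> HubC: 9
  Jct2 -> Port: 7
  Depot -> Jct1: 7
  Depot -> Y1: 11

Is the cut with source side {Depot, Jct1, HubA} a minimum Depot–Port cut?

Given cut capacity: 11 + 9 + 3 = 23.
Augment Depot→Jct1→Y2→HubC→Port: bottleneck 6, flow now 6.
Augment Depot→Jct1→Y2→Jct2→Port: bottleneck 1, flow now 7.
Augment Depot→HubA→Y2→Jct2→Port: bottleneck 3, flow now 10.
Augment Depot→Y1→Y2→Jct2→Port: bottleneck 3, flow now 13.
Augment Depot→Y1→Y2→Jct3→Port: bottleneck 8, flow now 21.
No augmenting path remains; maximum flow = 21.
In the residual graph, reachable from Depot: {Depot, HubA}.
Min-cut edges: Depot→Jct1 (7), Depot→Y1 (11), HubA→Y2 (3); capacity 7 + 11 + 3 = 21.
Cut capacity 23 exceeds the max flow 21, so it is not minimum.

No — its capacity is 23, but the minimum cut has capacity 21.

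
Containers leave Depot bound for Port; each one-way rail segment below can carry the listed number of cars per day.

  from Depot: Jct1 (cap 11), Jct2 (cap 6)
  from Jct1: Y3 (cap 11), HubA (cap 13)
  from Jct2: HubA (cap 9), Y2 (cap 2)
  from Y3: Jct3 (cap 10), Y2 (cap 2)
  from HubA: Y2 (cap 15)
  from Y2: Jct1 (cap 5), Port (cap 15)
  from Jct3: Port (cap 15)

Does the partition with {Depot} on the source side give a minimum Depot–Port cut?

Given cut capacity: 11 + 6 = 17.
Augment Depot→Jct2→Y2→Port: bottleneck 2, flow now 2.
Augment Depot→Jct1→Y3→Y2→Port: bottleneck 2, flow now 4.
Augment Depot→Jct1→Y3→Jct3→Port: bottleneck 9, flow now 13.
Augment Depot→Jct2→HubA→Y2→Port: bottleneck 4, flow now 17.
No augmenting path remains; maximum flow = 17.
Cut capacity 17 equals the max flow, so it is a minimum cut.

Yes — it is a minimum cut (capacity 17).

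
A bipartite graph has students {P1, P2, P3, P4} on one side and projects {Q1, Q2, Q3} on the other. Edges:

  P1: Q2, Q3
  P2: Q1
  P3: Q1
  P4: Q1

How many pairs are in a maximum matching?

Unit-capacity flow: source→left, listed edges, right→sink; max matching = max flow.
Augmenting path P1→Q2 (+1); matched 1.
Augmenting path P2→Q1 (+1); matched 2.
No augmenting path remains; maximum matching = 2.
König certificate: {P1, Q1} is a vertex cover of size 2 (every listed pair touches it), so no matching can be larger.

2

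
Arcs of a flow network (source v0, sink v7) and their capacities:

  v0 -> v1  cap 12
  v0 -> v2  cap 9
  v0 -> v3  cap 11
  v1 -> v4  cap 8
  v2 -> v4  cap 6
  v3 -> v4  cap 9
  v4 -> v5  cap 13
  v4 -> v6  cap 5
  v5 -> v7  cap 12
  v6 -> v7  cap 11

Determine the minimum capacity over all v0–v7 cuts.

Augment v0→v1→v4→v5→v7: bottleneck 8, flow now 8.
Augment v0→v2→v4→v5→v7: bottleneck 4, flow now 12.
Augment v0→v2→v4→v6→v7: bottleneck 2, flow now 14.
Augment v0→v3→v4→v6→v7: bottleneck 3, flow now 17.
No augmenting path remains; maximum flow = 17.
By max-flow min-cut, the minimum cut capacity equals the max flow.
In the residual graph, reachable from v0: {v0, v1, v2, v3, v4, v5}.
Min-cut edges: v4→v6 (5), v5→v7 (12); capacity 5 + 12 = 17.

17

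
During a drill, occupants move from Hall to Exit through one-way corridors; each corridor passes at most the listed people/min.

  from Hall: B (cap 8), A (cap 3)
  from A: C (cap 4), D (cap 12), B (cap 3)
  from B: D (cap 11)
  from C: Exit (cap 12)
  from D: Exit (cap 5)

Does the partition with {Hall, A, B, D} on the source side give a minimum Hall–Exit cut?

No — its capacity is 9, but the minimum cut has capacity 8.

Given cut capacity: 4 + 5 = 9.
Augment Hall→A→C→Exit: bottleneck 3, flow now 3.
Augment Hall→B→D→Exit: bottleneck 5, flow now 8.
No augmenting path remains; maximum flow = 8.
In the residual graph, reachable from Hall: {Hall, B, D}.
Min-cut edges: Hall→A (3), D→Exit (5); capacity 3 + 5 = 8.
Cut capacity 9 exceeds the max flow 8, so it is not minimum.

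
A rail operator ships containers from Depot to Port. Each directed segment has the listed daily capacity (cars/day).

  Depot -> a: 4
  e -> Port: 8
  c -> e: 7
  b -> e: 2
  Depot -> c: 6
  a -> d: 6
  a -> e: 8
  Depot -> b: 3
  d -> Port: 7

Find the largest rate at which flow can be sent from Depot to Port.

12

Augment Depot→a→d→Port: bottleneck 4, flow now 4.
Augment Depot→b→e→Port: bottleneck 2, flow now 6.
Augment Depot→c→e→Port: bottleneck 6, flow now 12.
No augmenting path remains; maximum flow = 12.
In the residual graph, reachable from Depot: {Depot, b}.
Min-cut edges: Depot→a (4), Depot→c (6), b→e (2); capacity 4 + 6 + 2 = 12.
This cut is saturated, so no flow can exceed 12.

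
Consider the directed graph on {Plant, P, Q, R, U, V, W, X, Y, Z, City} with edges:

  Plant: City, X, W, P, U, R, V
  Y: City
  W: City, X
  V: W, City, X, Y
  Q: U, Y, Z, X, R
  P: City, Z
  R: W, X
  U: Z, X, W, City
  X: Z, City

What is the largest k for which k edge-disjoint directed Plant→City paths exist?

Assign every edge capacity 1; by Menger, the answer equals the max flow.
Path Plant→City (+1); total 1.
Path Plant→P→City (+1); total 2.
Path Plant→U→City (+1); total 3.
Path Plant→V→City (+1); total 4.
Path Plant→W→City (+1); total 5.
Path Plant→X→City (+1); total 6.
No residual Plant→City path; max flow = 6.
Certifying cut of size 6: {Plant→City, Plant→P, Plant→U, Plant→V, W→City, X→City}.

6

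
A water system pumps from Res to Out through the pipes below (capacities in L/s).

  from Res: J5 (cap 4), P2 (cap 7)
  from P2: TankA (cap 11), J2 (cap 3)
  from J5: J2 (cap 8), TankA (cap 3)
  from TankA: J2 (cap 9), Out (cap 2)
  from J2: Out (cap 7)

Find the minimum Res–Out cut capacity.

9

Augment Res→P2→TankA→Out: bottleneck 2, flow now 2.
Augment Res→P2→J2→Out: bottleneck 3, flow now 5.
Augment Res→J5→J2→Out: bottleneck 4, flow now 9.
No augmenting path remains; maximum flow = 9.
By max-flow min-cut, the minimum cut capacity equals the max flow.
In the residual graph, reachable from Res: {Res, P2, J5, TankA, J2}.
Min-cut edges: TankA→Out (2), J2→Out (7); capacity 2 + 7 = 9.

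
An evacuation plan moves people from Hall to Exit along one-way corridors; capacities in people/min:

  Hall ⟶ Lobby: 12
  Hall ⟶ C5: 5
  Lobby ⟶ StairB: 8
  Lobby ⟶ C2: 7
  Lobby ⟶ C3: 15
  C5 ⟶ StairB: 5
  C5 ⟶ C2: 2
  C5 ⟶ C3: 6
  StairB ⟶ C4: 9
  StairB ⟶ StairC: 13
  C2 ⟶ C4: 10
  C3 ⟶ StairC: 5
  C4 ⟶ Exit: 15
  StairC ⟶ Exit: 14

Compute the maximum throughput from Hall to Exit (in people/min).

17

Augment Hall→Lobby→StairB→C4→Exit: bottleneck 8, flow now 8.
Augment Hall→Lobby→C2→C4→Exit: bottleneck 4, flow now 12.
Augment Hall→C5→StairB→C4→Exit: bottleneck 1, flow now 13.
Augment Hall→C5→StairB→StairC→Exit: bottleneck 4, flow now 17.
No augmenting path remains; maximum flow = 17.
In the residual graph, reachable from Hall: {Hall}.
Min-cut edges: Hall→Lobby (12), Hall→C5 (5); capacity 12 + 5 = 17.
This cut is saturated, so no flow can exceed 17.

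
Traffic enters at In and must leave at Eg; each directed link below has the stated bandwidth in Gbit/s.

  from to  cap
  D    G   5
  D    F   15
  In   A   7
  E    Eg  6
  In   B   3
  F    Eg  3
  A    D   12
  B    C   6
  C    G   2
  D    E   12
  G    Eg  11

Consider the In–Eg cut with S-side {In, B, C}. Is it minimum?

Given cut capacity: 7 + 2 = 9.
Augment In→A→D→E→Eg: bottleneck 6, flow now 6.
Augment In→A→D→F→Eg: bottleneck 1, flow now 7.
Augment In→B→C→G→Eg: bottleneck 2, flow now 9.
No augmenting path remains; maximum flow = 9.
Cut capacity 9 equals the max flow, so it is a minimum cut.

Yes — it is a minimum cut (capacity 9).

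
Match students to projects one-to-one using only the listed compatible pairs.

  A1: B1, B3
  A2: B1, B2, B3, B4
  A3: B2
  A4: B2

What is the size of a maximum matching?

3

Unit-capacity flow: source→left, listed edges, right→sink; max matching = max flow.
Augmenting path A1→B1 (+1); matched 1.
Augmenting path A2→B2 (+1); matched 2.
Augmenting path A3→B2→A2→B3 (+1); matched 3.
No augmenting path remains; maximum matching = 3.
König certificate: {A1, A2, B2} is a vertex cover of size 3 (every listed pair touches it), so no matching can be larger.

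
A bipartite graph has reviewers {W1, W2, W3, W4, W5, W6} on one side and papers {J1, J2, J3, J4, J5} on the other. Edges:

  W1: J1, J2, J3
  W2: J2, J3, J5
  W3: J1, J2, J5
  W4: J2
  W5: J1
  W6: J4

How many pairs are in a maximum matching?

Unit-capacity flow: source→left, listed edges, right→sink; max matching = max flow.
Augmenting path W1→J1 (+1); matched 1.
Augmenting path W2→J2 (+1); matched 2.
Augmenting path W3→J5 (+1); matched 3.
Augmenting path W6→J4 (+1); matched 4.
Augmenting path W4→J2→W2→J3 (+1); matched 5.
No augmenting path remains; maximum matching = 5.
König certificate: {W6, J1, J2, J3, J5} is a vertex cover of size 5 (every listed pair touches it), so no matching can be larger.

5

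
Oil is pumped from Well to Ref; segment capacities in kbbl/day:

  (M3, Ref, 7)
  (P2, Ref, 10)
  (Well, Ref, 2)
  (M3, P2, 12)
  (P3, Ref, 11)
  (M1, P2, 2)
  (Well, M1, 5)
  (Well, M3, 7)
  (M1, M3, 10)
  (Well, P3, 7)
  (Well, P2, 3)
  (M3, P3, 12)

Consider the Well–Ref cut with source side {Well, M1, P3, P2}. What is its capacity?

Edges leaving {Well, M1, P3, P2}: Well→M3 (7), Well→Ref (2), M1→M3 (10), P3→Ref (11), P2→Ref (10).
Cut capacity = 7 + 2 + 10 + 11 + 10 = 40.

40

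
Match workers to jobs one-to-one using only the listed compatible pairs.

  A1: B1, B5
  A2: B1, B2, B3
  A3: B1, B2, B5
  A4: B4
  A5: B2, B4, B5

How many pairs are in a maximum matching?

Unit-capacity flow: source→left, listed edges, right→sink; max matching = max flow.
Augmenting path A1→B1 (+1); matched 1.
Augmenting path A2→B2 (+1); matched 2.
Augmenting path A3→B5 (+1); matched 3.
Augmenting path A4→B4 (+1); matched 4.
Augmenting path A5→B2→A2→B3 (+1); matched 5.
No augmenting path remains; maximum matching = 5.
König certificate: {A1, A2, A3, A4, A5} is a vertex cover of size 5 (every listed pair touches it), so no matching can be larger.

5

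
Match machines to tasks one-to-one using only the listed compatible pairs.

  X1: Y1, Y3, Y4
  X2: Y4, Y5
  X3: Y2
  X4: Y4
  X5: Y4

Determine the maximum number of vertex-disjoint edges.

Unit-capacity flow: source→left, listed edges, right→sink; max matching = max flow.
Augmenting path X1→Y1 (+1); matched 1.
Augmenting path X2→Y4 (+1); matched 2.
Augmenting path X3→Y2 (+1); matched 3.
Augmenting path X4→Y4→X2→Y5 (+1); matched 4.
No augmenting path remains; maximum matching = 4.
König certificate: {X1, X2, X3, Y4} is a vertex cover of size 4 (every listed pair touches it), so no matching can be larger.

4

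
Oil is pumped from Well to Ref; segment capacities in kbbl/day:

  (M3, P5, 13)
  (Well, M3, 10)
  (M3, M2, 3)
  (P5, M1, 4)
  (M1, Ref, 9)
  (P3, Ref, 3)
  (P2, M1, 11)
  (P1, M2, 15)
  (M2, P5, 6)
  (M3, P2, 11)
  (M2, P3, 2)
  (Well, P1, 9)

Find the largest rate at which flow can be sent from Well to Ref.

Augment Well→M3→M2→P3→Ref: bottleneck 2, flow now 2.
Augment Well→M3→P5→M1→Ref: bottleneck 4, flow now 6.
Augment Well→M3→P2→M1→Ref: bottleneck 4, flow now 10.
Augment Well→P1→M2→M3→P2→M1→Ref: bottleneck 1, flow now 11. (uses reverse residual edge)
No augmenting path remains; maximum flow = 11.
In the residual graph, reachable from Well: {Well, M3, P1, M2, P5, P2, M1}.
Min-cut edges: M2→P3 (2), M1→Ref (9); capacity 2 + 9 = 11.
This cut is saturated, so no flow can exceed 11.

11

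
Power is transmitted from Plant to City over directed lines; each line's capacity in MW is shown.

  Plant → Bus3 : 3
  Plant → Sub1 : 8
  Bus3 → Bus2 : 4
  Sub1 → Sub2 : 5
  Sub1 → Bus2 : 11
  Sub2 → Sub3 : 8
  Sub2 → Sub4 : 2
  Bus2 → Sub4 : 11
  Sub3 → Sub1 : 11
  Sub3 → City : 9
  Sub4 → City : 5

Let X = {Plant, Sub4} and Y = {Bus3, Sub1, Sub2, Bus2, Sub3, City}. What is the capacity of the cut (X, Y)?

Edges leaving {Plant, Sub4}: Plant→Bus3 (3), Plant→Sub1 (8), Sub4→City (5).
Cut capacity = 3 + 8 + 5 = 16.

16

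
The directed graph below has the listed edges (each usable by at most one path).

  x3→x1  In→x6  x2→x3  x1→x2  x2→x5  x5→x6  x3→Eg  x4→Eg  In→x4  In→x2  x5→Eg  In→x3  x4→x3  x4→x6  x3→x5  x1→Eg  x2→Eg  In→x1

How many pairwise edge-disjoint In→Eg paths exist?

4

Assign every edge capacity 1; by Menger, the answer equals the max flow.
Path In→x1→Eg (+1); total 1.
Path In→x2→Eg (+1); total 2.
Path In→x3→Eg (+1); total 3.
Path In→x4→Eg (+1); total 4.
No residual In→Eg path; max flow = 4.
Certifying cut of size 4: {In→x1, In→x2, In→x3, In→x4}.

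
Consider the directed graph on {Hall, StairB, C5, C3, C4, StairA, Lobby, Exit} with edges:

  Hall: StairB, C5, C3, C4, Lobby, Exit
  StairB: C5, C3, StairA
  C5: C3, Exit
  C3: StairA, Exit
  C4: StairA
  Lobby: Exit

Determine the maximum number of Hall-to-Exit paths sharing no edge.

4

Assign every edge capacity 1; by Menger, the answer equals the max flow.
Path Hall→Exit (+1); total 1.
Path Hall→C5→Exit (+1); total 2.
Path Hall→C3→Exit (+1); total 3.
Path Hall→Lobby→Exit (+1); total 4.
No residual Hall→Exit path; max flow = 4.
Certifying cut of size 4: {C3→Exit, C5→Exit, Hall→Exit, Hall→Lobby}.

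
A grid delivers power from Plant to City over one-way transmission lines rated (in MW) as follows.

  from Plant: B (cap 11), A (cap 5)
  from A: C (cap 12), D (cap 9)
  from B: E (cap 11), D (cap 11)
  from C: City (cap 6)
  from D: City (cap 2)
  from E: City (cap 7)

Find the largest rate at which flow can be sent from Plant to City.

14

Augment Plant→A→C→City: bottleneck 5, flow now 5.
Augment Plant→B→D→City: bottleneck 2, flow now 7.
Augment Plant→B→E→City: bottleneck 7, flow now 14.
No augmenting path remains; maximum flow = 14.
In the residual graph, reachable from Plant: {Plant, B, D, E}.
Min-cut edges: Plant→A (5), D→City (2), E→City (7); capacity 5 + 2 + 7 = 14.
This cut is saturated, so no flow can exceed 14.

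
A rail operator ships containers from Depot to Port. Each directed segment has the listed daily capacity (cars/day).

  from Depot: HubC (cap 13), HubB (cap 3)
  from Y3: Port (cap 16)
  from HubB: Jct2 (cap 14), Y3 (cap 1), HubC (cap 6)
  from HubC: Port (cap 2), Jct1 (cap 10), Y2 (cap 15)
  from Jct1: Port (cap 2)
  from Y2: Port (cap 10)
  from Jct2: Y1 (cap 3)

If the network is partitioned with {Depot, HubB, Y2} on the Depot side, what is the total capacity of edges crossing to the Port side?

44

Edges leaving {Depot, HubB, Y2}: Depot→HubC (13), HubB→Y3 (1), HubB→HubC (6), HubB→Jct2 (14), Y2→Port (10).
Cut capacity = 13 + 1 + 6 + 14 + 10 = 44.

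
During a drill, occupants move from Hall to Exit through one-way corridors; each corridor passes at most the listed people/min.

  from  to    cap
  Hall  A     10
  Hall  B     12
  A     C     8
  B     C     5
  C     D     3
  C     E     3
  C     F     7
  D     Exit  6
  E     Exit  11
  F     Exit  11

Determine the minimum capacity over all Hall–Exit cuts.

13

Augment Hall→A→C→D→Exit: bottleneck 3, flow now 3.
Augment Hall→A→C→E→Exit: bottleneck 3, flow now 6.
Augment Hall→A→C→F→Exit: bottleneck 2, flow now 8.
Augment Hall→B→C→F→Exit: bottleneck 5, flow now 13.
No augmenting path remains; maximum flow = 13.
By max-flow min-cut, the minimum cut capacity equals the max flow.
In the residual graph, reachable from Hall: {Hall, A, B}.
Min-cut edges: A→C (8), B→C (5); capacity 8 + 5 = 13.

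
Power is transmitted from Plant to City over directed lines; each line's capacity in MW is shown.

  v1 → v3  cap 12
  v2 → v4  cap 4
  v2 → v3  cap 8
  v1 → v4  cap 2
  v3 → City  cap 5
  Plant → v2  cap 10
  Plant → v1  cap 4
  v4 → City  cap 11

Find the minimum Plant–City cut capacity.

Augment Plant→v1→v3→City: bottleneck 4, flow now 4.
Augment Plant→v2→v3→City: bottleneck 1, flow now 5.
Augment Plant→v2→v4→City: bottleneck 4, flow now 9.
Augment Plant→v2→v3→v1→v4→City: bottleneck 2, flow now 11. (uses reverse residual edge)
No augmenting path remains; maximum flow = 11.
By max-flow min-cut, the minimum cut capacity equals the max flow.
In the residual graph, reachable from Plant: {Plant, v1, v2, v3}.
Min-cut edges: v1→v4 (2), v2→v4 (4), v3→City (5); capacity 2 + 4 + 5 = 11.

11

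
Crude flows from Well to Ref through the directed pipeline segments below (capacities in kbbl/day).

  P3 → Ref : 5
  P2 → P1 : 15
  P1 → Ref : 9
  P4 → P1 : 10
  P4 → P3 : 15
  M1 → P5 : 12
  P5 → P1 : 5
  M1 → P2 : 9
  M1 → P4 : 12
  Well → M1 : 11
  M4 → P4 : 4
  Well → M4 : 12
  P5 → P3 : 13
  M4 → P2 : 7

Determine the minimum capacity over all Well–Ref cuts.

Augment Well→M4→P2→P1→Ref: bottleneck 7, flow now 7.
Augment Well→M4→P4→P1→Ref: bottleneck 2, flow now 9.
Augment Well→M4→P4→P3→Ref: bottleneck 2, flow now 11.
Augment Well→M1→P5→P3→Ref: bottleneck 3, flow now 14.
No augmenting path remains; maximum flow = 14.
By max-flow min-cut, the minimum cut capacity equals the max flow.
In the residual graph, reachable from Well: {Well, M4, M1, P5, P2, P4, P1, P3}.
Min-cut edges: P1→Ref (9), P3→Ref (5); capacity 9 + 5 = 14.

14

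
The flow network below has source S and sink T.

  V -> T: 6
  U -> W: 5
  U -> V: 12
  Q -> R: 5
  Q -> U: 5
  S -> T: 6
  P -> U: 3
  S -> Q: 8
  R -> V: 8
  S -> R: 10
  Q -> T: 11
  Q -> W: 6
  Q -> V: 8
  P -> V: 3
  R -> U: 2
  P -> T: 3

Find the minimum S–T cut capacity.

20

Augment S→T: bottleneck 6, flow now 6.
Augment S→Q→T: bottleneck 8, flow now 14.
Augment S→R→V→T: bottleneck 6, flow now 20.
No augmenting path remains; maximum flow = 20.
By max-flow min-cut, the minimum cut capacity equals the max flow.
In the residual graph, reachable from S: {S, R, U, V, W}.
Min-cut edges: S→Q (8), S→T (6), V→T (6); capacity 8 + 6 + 6 = 20.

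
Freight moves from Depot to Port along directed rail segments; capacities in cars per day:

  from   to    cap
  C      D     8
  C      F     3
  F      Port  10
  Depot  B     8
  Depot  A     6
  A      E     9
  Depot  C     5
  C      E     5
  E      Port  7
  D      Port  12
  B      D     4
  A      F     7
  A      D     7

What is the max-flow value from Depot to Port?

15

Augment Depot→A→D→Port: bottleneck 6, flow now 6.
Augment Depot→B→D→Port: bottleneck 4, flow now 10.
Augment Depot→C→D→Port: bottleneck 2, flow now 12.
Augment Depot→C→E→Port: bottleneck 3, flow now 15.
No augmenting path remains; maximum flow = 15.
In the residual graph, reachable from Depot: {Depot, B}.
Min-cut edges: Depot→A (6), Depot→C (5), B→D (4); capacity 6 + 5 + 4 = 15.
This cut is saturated, so no flow can exceed 15.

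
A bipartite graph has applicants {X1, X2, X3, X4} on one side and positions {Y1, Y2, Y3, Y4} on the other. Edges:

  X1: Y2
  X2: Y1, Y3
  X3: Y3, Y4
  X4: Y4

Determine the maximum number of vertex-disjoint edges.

4

Unit-capacity flow: source→left, listed edges, right→sink; max matching = max flow.
Augmenting path X1→Y2 (+1); matched 1.
Augmenting path X2→Y1 (+1); matched 2.
Augmenting path X3→Y3 (+1); matched 3.
Augmenting path X4→Y4 (+1); matched 4.
No augmenting path remains; maximum matching = 4.
König certificate: {X1, X2, X3, X4} is a vertex cover of size 4 (every listed pair touches it), so no matching can be larger.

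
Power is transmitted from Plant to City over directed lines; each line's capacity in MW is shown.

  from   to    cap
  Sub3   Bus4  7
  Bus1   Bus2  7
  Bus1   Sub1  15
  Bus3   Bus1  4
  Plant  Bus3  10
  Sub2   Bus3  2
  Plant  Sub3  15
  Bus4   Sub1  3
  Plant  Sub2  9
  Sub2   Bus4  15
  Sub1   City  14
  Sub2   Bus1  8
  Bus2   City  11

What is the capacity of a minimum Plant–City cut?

15

Augment Plant→Sub3→Bus4→Sub1→City: bottleneck 3, flow now 3.
Augment Plant→Bus3→Bus1→Bus2→City: bottleneck 4, flow now 7.
Augment Plant→Sub2→Bus1→Bus2→City: bottleneck 3, flow now 10.
Augment Plant→Sub2→Bus1→Sub1→City: bottleneck 5, flow now 15.
No augmenting path remains; maximum flow = 15.
By max-flow min-cut, the minimum cut capacity equals the max flow.
In the residual graph, reachable from Plant: {Plant, Sub3, Bus3, Sub2, Bus4}.
Min-cut edges: Bus3→Bus1 (4), Sub2→Bus1 (8), Bus4→Sub1 (3); capacity 4 + 8 + 3 = 15.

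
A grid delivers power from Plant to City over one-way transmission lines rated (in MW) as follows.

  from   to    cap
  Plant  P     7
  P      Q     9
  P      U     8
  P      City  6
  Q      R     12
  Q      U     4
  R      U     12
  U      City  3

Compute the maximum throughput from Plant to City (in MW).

Augment Plant→P→City: bottleneck 6, flow now 6.
Augment Plant→P→U→City: bottleneck 1, flow now 7.
No augmenting path remains; maximum flow = 7.
In the residual graph, reachable from Plant: {Plant}.
Min-cut edges: Plant→P (7); capacity 7 = 7.
This cut is saturated, so no flow can exceed 7.

7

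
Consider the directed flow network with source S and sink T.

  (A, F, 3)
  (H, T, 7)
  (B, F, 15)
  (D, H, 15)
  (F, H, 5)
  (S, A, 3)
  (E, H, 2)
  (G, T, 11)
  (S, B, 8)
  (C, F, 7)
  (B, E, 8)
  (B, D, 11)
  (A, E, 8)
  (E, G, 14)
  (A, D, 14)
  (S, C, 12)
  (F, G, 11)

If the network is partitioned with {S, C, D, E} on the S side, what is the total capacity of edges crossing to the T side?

Edges leaving {S, C, D, E}: S→A (3), S→B (8), C→F (7), D→H (15), E→G (14), E→H (2).
Cut capacity = 3 + 8 + 7 + 15 + 14 + 2 = 49.

49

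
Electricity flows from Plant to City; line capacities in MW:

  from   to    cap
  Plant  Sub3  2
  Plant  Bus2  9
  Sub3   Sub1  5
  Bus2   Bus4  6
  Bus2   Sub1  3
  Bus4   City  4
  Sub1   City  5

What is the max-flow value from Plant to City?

9

Augment Plant→Sub3→Sub1→City: bottleneck 2, flow now 2.
Augment Plant→Bus2→Bus4→City: bottleneck 4, flow now 6.
Augment Plant→Bus2→Sub1→City: bottleneck 3, flow now 9.
No augmenting path remains; maximum flow = 9.
In the residual graph, reachable from Plant: {Plant, Bus2, Bus4}.
Min-cut edges: Plant→Sub3 (2), Bus2→Sub1 (3), Bus4→City (4); capacity 2 + 3 + 4 = 9.
This cut is saturated, so no flow can exceed 9.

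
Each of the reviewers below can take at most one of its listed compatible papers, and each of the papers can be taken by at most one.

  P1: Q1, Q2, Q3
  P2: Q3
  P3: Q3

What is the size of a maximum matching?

2

Unit-capacity flow: source→left, listed edges, right→sink; max matching = max flow.
Augmenting path P1→Q1 (+1); matched 1.
Augmenting path P2→Q3 (+1); matched 2.
No augmenting path remains; maximum matching = 2.
König certificate: {P1, Q3} is a vertex cover of size 2 (every listed pair touches it), so no matching can be larger.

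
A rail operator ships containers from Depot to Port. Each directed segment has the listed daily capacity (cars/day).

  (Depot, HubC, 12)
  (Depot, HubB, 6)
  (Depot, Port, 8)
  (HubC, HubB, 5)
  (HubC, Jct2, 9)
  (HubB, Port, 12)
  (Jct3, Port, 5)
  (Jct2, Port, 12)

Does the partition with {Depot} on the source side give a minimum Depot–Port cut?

Yes — it is a minimum cut (capacity 26).

Given cut capacity: 12 + 6 + 8 = 26.
Augment Depot→Port: bottleneck 8, flow now 8.
Augment Depot→HubB→Port: bottleneck 6, flow now 14.
Augment Depot→HubC→HubB→Port: bottleneck 5, flow now 19.
Augment Depot→HubC→Jct2→Port: bottleneck 7, flow now 26.
No augmenting path remains; maximum flow = 26.
Cut capacity 26 equals the max flow, so it is a minimum cut.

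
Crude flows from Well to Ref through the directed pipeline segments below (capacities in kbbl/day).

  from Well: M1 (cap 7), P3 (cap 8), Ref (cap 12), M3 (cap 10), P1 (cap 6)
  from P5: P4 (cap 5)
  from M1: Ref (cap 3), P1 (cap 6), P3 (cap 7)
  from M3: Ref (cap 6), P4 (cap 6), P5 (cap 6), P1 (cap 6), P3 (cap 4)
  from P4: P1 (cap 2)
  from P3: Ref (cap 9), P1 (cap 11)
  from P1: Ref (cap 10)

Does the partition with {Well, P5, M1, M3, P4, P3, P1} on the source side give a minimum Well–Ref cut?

Given cut capacity: 12 + 3 + 6 + 9 + 10 = 40.
Augment Well→Ref: bottleneck 12, flow now 12.
Augment Well→M1→Ref: bottleneck 3, flow now 15.
Augment Well→M3→Ref: bottleneck 6, flow now 21.
Augment Well→P3→Ref: bottleneck 8, flow now 29.
Augment Well→P1→Ref: bottleneck 6, flow now 35.
Augment Well→M1→P3→Ref: bottleneck 1, flow now 36.
Augment Well→M1→P1→Ref: bottleneck 3, flow now 39.
Augment Well→M3→P1→Ref: bottleneck 1, flow now 40.
No augmenting path remains; maximum flow = 40.
Cut capacity 40 equals the max flow, so it is a minimum cut.

Yes — it is a minimum cut (capacity 40).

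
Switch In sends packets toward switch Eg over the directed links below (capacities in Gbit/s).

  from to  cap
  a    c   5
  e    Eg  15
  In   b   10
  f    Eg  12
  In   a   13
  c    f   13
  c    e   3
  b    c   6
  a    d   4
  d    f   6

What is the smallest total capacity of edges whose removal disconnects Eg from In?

Augment In→a→c→e→Eg: bottleneck 3, flow now 3.
Augment In→a→c→f→Eg: bottleneck 2, flow now 5.
Augment In→a→d→f→Eg: bottleneck 4, flow now 9.
Augment In→b→c→f→Eg: bottleneck 6, flow now 15.
No augmenting path remains; maximum flow = 15.
By max-flow min-cut, the minimum cut capacity equals the max flow.
In the residual graph, reachable from In: {In, a, b}.
Min-cut edges: a→c (5), a→d (4), b→c (6); capacity 5 + 4 + 6 = 15.

15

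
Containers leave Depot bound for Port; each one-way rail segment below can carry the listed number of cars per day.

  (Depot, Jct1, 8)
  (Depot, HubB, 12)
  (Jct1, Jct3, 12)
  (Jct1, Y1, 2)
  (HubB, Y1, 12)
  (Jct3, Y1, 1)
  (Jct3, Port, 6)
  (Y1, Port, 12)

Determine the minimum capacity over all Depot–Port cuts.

18

Augment Depot→Jct1→Jct3→Port: bottleneck 6, flow now 6.
Augment Depot→Jct1→Y1→Port: bottleneck 2, flow now 8.
Augment Depot→HubB→Y1→Port: bottleneck 10, flow now 18.
No augmenting path remains; maximum flow = 18.
By max-flow min-cut, the minimum cut capacity equals the max flow.
In the residual graph, reachable from Depot: {Depot, Jct1, HubB, Jct3, Y1}.
Min-cut edges: Jct3→Port (6), Y1→Port (12); capacity 6 + 12 = 18.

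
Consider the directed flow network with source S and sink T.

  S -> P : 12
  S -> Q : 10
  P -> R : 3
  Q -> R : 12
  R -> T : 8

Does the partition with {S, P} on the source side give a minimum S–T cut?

No — its capacity is 13, but the minimum cut has capacity 8.

Given cut capacity: 10 + 3 = 13.
Augment S→P→R→T: bottleneck 3, flow now 3.
Augment S→Q→R→T: bottleneck 5, flow now 8.
No augmenting path remains; maximum flow = 8.
In the residual graph, reachable from S: {S, P, Q, R}.
Min-cut edges: R→T (8); capacity 8 = 8.
Cut capacity 13 exceeds the max flow 8, so it is not minimum.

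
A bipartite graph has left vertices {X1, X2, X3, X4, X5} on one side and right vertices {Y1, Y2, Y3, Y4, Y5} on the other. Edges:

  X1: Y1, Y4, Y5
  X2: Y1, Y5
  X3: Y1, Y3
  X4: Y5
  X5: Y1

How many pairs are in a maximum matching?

Unit-capacity flow: source→left, listed edges, right→sink; max matching = max flow.
Augmenting path X1→Y1 (+1); matched 1.
Augmenting path X2→Y5 (+1); matched 2.
Augmenting path X3→Y3 (+1); matched 3.
Augmenting path X5→Y1→X1→Y4 (+1); matched 4.
No augmenting path remains; maximum matching = 4.
König certificate: {X1, X3, Y1, Y5} is a vertex cover of size 4 (every listed pair touches it), so no matching can be larger.

4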